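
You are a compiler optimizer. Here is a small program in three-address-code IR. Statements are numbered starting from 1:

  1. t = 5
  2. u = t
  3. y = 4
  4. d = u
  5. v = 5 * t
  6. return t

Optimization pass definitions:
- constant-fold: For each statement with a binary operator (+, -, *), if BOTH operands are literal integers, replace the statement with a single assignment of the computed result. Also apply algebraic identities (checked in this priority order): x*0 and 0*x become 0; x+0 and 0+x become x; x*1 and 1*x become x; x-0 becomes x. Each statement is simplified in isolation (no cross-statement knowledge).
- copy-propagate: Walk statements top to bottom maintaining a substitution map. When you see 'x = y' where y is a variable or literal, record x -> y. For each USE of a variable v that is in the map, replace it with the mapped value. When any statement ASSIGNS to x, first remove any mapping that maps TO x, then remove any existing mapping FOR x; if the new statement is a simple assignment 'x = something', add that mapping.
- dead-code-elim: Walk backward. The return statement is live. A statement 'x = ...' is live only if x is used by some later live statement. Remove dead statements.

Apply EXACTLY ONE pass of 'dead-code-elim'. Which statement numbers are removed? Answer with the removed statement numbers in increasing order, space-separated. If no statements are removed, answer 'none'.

Answer: 2 3 4 5

Derivation:
Backward liveness scan:
Stmt 1 't = 5': KEEP (t is live); live-in = []
Stmt 2 'u = t': DEAD (u not in live set ['t'])
Stmt 3 'y = 4': DEAD (y not in live set ['t'])
Stmt 4 'd = u': DEAD (d not in live set ['t'])
Stmt 5 'v = 5 * t': DEAD (v not in live set ['t'])
Stmt 6 'return t': KEEP (return); live-in = ['t']
Removed statement numbers: [2, 3, 4, 5]
Surviving IR:
  t = 5
  return t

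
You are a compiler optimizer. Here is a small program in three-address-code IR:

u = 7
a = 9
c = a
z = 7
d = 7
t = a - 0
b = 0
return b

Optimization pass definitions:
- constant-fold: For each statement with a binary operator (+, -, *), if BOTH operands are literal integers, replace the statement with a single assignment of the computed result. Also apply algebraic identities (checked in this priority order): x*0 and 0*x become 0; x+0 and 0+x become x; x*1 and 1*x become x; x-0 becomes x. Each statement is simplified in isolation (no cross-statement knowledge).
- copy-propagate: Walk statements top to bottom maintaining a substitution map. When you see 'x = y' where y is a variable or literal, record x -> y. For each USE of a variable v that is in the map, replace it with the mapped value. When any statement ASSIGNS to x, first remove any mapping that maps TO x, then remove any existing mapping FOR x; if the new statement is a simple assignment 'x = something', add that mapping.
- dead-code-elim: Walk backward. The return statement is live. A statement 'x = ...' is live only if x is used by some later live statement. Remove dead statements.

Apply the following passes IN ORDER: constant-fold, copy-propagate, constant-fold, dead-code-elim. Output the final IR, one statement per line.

Answer: return 0

Derivation:
Initial IR:
  u = 7
  a = 9
  c = a
  z = 7
  d = 7
  t = a - 0
  b = 0
  return b
After constant-fold (8 stmts):
  u = 7
  a = 9
  c = a
  z = 7
  d = 7
  t = a
  b = 0
  return b
After copy-propagate (8 stmts):
  u = 7
  a = 9
  c = 9
  z = 7
  d = 7
  t = 9
  b = 0
  return 0
After constant-fold (8 stmts):
  u = 7
  a = 9
  c = 9
  z = 7
  d = 7
  t = 9
  b = 0
  return 0
After dead-code-elim (1 stmts):
  return 0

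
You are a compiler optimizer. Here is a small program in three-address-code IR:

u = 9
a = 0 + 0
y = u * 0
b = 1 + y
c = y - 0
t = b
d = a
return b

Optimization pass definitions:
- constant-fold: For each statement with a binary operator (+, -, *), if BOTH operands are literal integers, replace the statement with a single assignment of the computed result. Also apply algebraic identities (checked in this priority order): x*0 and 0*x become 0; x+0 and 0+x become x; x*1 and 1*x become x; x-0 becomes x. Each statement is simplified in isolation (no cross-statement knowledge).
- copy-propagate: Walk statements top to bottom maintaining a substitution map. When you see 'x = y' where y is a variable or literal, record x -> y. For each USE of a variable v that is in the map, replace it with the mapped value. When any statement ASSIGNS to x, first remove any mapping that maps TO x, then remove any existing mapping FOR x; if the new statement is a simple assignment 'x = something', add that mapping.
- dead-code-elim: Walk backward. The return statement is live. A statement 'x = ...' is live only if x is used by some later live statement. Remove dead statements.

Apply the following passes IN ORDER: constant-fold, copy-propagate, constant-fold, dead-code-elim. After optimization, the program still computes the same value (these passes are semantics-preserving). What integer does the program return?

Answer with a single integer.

Answer: 1

Derivation:
Initial IR:
  u = 9
  a = 0 + 0
  y = u * 0
  b = 1 + y
  c = y - 0
  t = b
  d = a
  return b
After constant-fold (8 stmts):
  u = 9
  a = 0
  y = 0
  b = 1 + y
  c = y
  t = b
  d = a
  return b
After copy-propagate (8 stmts):
  u = 9
  a = 0
  y = 0
  b = 1 + 0
  c = 0
  t = b
  d = 0
  return b
After constant-fold (8 stmts):
  u = 9
  a = 0
  y = 0
  b = 1
  c = 0
  t = b
  d = 0
  return b
After dead-code-elim (2 stmts):
  b = 1
  return b
Evaluate:
  u = 9  =>  u = 9
  a = 0 + 0  =>  a = 0
  y = u * 0  =>  y = 0
  b = 1 + y  =>  b = 1
  c = y - 0  =>  c = 0
  t = b  =>  t = 1
  d = a  =>  d = 0
  return b = 1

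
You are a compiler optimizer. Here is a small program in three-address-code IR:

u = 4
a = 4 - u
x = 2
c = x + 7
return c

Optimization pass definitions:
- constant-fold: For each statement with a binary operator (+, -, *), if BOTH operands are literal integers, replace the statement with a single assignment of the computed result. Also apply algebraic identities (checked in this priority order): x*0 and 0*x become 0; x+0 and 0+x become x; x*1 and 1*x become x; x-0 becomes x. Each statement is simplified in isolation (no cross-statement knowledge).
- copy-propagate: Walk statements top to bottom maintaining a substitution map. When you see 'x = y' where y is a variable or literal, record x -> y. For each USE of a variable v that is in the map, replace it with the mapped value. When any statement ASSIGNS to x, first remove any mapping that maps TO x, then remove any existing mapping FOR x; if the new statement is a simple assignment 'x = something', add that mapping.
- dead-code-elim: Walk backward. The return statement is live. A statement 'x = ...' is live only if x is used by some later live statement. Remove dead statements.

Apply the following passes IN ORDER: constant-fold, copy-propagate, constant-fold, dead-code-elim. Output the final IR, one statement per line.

Initial IR:
  u = 4
  a = 4 - u
  x = 2
  c = x + 7
  return c
After constant-fold (5 stmts):
  u = 4
  a = 4 - u
  x = 2
  c = x + 7
  return c
After copy-propagate (5 stmts):
  u = 4
  a = 4 - 4
  x = 2
  c = 2 + 7
  return c
After constant-fold (5 stmts):
  u = 4
  a = 0
  x = 2
  c = 9
  return c
After dead-code-elim (2 stmts):
  c = 9
  return c

Answer: c = 9
return c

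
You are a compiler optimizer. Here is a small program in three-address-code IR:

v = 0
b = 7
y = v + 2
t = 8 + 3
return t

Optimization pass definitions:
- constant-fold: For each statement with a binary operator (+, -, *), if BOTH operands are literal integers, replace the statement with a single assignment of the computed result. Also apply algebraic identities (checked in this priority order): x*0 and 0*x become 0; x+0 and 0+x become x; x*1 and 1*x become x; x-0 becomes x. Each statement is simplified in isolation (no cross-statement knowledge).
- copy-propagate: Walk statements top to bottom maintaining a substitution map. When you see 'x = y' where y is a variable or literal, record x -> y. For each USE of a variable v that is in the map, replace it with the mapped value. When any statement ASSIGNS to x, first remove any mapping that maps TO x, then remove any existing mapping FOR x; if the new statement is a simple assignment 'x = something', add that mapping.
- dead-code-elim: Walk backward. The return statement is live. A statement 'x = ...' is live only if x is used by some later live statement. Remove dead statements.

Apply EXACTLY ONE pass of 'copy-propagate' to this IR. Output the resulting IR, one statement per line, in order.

Answer: v = 0
b = 7
y = 0 + 2
t = 8 + 3
return t

Derivation:
Applying copy-propagate statement-by-statement:
  [1] v = 0  (unchanged)
  [2] b = 7  (unchanged)
  [3] y = v + 2  -> y = 0 + 2
  [4] t = 8 + 3  (unchanged)
  [5] return t  (unchanged)
Result (5 stmts):
  v = 0
  b = 7
  y = 0 + 2
  t = 8 + 3
  return t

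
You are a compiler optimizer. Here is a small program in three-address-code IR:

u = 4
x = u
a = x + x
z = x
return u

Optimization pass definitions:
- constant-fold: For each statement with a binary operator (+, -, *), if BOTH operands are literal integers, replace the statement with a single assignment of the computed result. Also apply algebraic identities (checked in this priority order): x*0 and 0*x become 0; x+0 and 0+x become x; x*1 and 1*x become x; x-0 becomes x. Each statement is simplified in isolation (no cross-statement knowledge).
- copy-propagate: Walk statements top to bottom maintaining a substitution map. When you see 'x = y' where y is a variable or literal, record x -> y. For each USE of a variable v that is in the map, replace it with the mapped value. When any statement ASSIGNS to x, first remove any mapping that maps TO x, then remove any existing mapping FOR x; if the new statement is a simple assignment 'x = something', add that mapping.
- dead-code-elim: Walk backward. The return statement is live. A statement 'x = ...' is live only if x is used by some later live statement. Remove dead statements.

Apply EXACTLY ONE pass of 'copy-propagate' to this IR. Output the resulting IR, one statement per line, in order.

Applying copy-propagate statement-by-statement:
  [1] u = 4  (unchanged)
  [2] x = u  -> x = 4
  [3] a = x + x  -> a = 4 + 4
  [4] z = x  -> z = 4
  [5] return u  -> return 4
Result (5 stmts):
  u = 4
  x = 4
  a = 4 + 4
  z = 4
  return 4

Answer: u = 4
x = 4
a = 4 + 4
z = 4
return 4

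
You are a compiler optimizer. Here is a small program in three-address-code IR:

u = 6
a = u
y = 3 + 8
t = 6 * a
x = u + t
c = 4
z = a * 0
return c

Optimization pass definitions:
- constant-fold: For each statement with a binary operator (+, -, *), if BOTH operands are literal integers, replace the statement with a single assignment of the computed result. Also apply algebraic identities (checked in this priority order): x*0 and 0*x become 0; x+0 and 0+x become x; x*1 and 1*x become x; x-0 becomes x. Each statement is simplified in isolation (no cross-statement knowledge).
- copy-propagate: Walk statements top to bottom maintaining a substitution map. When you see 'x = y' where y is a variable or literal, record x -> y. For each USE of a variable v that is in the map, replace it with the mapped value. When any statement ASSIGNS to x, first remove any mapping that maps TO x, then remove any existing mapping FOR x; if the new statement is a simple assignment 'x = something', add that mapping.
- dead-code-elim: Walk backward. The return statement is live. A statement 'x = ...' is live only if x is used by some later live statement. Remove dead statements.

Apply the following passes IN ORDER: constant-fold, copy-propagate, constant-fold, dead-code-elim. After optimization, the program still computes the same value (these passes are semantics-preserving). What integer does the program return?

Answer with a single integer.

Initial IR:
  u = 6
  a = u
  y = 3 + 8
  t = 6 * a
  x = u + t
  c = 4
  z = a * 0
  return c
After constant-fold (8 stmts):
  u = 6
  a = u
  y = 11
  t = 6 * a
  x = u + t
  c = 4
  z = 0
  return c
After copy-propagate (8 stmts):
  u = 6
  a = 6
  y = 11
  t = 6 * 6
  x = 6 + t
  c = 4
  z = 0
  return 4
After constant-fold (8 stmts):
  u = 6
  a = 6
  y = 11
  t = 36
  x = 6 + t
  c = 4
  z = 0
  return 4
After dead-code-elim (1 stmts):
  return 4
Evaluate:
  u = 6  =>  u = 6
  a = u  =>  a = 6
  y = 3 + 8  =>  y = 11
  t = 6 * a  =>  t = 36
  x = u + t  =>  x = 42
  c = 4  =>  c = 4
  z = a * 0  =>  z = 0
  return c = 4

Answer: 4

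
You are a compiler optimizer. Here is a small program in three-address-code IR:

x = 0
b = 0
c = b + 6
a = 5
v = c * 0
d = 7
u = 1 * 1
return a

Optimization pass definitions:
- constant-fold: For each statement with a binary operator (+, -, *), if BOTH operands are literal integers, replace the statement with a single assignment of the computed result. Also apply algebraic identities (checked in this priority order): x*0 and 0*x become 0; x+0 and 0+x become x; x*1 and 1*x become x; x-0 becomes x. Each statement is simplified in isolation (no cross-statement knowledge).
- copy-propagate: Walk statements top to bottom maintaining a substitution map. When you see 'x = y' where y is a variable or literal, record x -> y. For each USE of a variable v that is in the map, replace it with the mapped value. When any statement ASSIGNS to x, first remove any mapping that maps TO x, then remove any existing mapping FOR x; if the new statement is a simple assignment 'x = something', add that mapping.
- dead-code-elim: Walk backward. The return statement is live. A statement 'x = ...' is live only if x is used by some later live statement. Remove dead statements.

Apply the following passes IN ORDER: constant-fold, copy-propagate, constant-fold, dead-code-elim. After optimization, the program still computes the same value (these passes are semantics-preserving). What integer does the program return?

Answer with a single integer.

Answer: 5

Derivation:
Initial IR:
  x = 0
  b = 0
  c = b + 6
  a = 5
  v = c * 0
  d = 7
  u = 1 * 1
  return a
After constant-fold (8 stmts):
  x = 0
  b = 0
  c = b + 6
  a = 5
  v = 0
  d = 7
  u = 1
  return a
After copy-propagate (8 stmts):
  x = 0
  b = 0
  c = 0 + 6
  a = 5
  v = 0
  d = 7
  u = 1
  return 5
After constant-fold (8 stmts):
  x = 0
  b = 0
  c = 6
  a = 5
  v = 0
  d = 7
  u = 1
  return 5
After dead-code-elim (1 stmts):
  return 5
Evaluate:
  x = 0  =>  x = 0
  b = 0  =>  b = 0
  c = b + 6  =>  c = 6
  a = 5  =>  a = 5
  v = c * 0  =>  v = 0
  d = 7  =>  d = 7
  u = 1 * 1  =>  u = 1
  return a = 5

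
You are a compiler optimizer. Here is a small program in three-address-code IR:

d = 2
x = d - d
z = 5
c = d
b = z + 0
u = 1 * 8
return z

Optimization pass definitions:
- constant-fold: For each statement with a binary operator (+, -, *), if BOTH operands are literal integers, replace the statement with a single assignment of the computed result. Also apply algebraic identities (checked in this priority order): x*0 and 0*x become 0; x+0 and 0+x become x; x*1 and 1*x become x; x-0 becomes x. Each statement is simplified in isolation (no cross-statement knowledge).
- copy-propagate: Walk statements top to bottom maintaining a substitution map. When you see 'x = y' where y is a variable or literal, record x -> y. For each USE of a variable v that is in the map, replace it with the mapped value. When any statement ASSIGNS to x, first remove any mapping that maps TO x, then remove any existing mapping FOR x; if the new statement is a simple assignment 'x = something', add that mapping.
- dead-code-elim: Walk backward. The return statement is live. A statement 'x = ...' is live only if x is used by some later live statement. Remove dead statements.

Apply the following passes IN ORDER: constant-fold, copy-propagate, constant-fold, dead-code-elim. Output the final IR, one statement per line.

Answer: return 5

Derivation:
Initial IR:
  d = 2
  x = d - d
  z = 5
  c = d
  b = z + 0
  u = 1 * 8
  return z
After constant-fold (7 stmts):
  d = 2
  x = d - d
  z = 5
  c = d
  b = z
  u = 8
  return z
After copy-propagate (7 stmts):
  d = 2
  x = 2 - 2
  z = 5
  c = 2
  b = 5
  u = 8
  return 5
After constant-fold (7 stmts):
  d = 2
  x = 0
  z = 5
  c = 2
  b = 5
  u = 8
  return 5
After dead-code-elim (1 stmts):
  return 5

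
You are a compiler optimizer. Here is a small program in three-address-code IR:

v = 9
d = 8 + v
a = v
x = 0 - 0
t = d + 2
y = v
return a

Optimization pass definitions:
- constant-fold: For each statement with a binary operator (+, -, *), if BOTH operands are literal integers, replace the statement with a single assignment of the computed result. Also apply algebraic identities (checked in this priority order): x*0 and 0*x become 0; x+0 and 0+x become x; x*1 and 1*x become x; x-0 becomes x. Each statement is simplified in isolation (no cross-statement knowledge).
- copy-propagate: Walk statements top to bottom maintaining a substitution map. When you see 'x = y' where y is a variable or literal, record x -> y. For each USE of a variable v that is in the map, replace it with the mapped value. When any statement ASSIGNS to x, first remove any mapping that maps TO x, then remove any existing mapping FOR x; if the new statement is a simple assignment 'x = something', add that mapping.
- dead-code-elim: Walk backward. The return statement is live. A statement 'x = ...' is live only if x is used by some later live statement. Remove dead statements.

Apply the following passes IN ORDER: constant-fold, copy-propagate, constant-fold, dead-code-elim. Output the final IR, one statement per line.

Initial IR:
  v = 9
  d = 8 + v
  a = v
  x = 0 - 0
  t = d + 2
  y = v
  return a
After constant-fold (7 stmts):
  v = 9
  d = 8 + v
  a = v
  x = 0
  t = d + 2
  y = v
  return a
After copy-propagate (7 stmts):
  v = 9
  d = 8 + 9
  a = 9
  x = 0
  t = d + 2
  y = 9
  return 9
After constant-fold (7 stmts):
  v = 9
  d = 17
  a = 9
  x = 0
  t = d + 2
  y = 9
  return 9
After dead-code-elim (1 stmts):
  return 9

Answer: return 9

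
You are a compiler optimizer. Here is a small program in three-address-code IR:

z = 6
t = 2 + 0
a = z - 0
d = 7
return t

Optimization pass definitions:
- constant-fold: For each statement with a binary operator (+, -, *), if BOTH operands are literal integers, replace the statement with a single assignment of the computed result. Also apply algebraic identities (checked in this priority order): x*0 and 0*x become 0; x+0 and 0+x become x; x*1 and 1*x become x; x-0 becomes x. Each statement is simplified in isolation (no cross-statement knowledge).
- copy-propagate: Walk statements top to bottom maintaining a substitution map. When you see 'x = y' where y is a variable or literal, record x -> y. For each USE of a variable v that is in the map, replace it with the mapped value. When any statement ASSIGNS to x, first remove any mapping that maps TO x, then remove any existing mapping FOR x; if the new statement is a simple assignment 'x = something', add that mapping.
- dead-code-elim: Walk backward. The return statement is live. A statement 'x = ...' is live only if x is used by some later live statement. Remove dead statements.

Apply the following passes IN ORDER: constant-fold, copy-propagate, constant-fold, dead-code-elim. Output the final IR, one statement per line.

Initial IR:
  z = 6
  t = 2 + 0
  a = z - 0
  d = 7
  return t
After constant-fold (5 stmts):
  z = 6
  t = 2
  a = z
  d = 7
  return t
After copy-propagate (5 stmts):
  z = 6
  t = 2
  a = 6
  d = 7
  return 2
After constant-fold (5 stmts):
  z = 6
  t = 2
  a = 6
  d = 7
  return 2
After dead-code-elim (1 stmts):
  return 2

Answer: return 2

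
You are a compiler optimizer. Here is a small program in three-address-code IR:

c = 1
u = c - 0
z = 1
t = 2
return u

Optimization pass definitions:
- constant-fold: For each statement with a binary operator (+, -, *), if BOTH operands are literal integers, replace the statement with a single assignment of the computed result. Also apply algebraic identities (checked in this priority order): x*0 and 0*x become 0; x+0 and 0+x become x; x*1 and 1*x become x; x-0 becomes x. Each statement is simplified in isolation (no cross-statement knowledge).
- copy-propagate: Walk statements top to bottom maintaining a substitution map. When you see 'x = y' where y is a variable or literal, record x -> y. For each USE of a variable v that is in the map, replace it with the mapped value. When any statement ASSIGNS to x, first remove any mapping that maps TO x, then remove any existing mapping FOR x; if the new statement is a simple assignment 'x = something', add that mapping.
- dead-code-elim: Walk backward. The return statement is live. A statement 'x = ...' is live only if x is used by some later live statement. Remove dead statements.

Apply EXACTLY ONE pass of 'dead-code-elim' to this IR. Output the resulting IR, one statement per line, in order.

Applying dead-code-elim statement-by-statement:
  [5] return u  -> KEEP (return); live=['u']
  [4] t = 2  -> DEAD (t not live)
  [3] z = 1  -> DEAD (z not live)
  [2] u = c - 0  -> KEEP; live=['c']
  [1] c = 1  -> KEEP; live=[]
Result (3 stmts):
  c = 1
  u = c - 0
  return u

Answer: c = 1
u = c - 0
return u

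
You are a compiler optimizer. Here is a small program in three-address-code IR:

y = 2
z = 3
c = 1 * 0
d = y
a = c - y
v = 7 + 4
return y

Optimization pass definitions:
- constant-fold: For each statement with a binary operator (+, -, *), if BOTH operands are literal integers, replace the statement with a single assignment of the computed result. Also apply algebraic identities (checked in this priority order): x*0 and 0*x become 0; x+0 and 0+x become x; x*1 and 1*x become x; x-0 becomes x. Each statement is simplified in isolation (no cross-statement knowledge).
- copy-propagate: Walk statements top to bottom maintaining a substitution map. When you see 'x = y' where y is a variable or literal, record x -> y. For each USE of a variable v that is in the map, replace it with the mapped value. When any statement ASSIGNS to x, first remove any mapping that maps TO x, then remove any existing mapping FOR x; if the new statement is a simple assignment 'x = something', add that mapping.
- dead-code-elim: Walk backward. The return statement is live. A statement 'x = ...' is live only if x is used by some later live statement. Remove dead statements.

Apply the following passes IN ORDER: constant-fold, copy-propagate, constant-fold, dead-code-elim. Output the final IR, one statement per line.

Initial IR:
  y = 2
  z = 3
  c = 1 * 0
  d = y
  a = c - y
  v = 7 + 4
  return y
After constant-fold (7 stmts):
  y = 2
  z = 3
  c = 0
  d = y
  a = c - y
  v = 11
  return y
After copy-propagate (7 stmts):
  y = 2
  z = 3
  c = 0
  d = 2
  a = 0 - 2
  v = 11
  return 2
After constant-fold (7 stmts):
  y = 2
  z = 3
  c = 0
  d = 2
  a = -2
  v = 11
  return 2
After dead-code-elim (1 stmts):
  return 2

Answer: return 2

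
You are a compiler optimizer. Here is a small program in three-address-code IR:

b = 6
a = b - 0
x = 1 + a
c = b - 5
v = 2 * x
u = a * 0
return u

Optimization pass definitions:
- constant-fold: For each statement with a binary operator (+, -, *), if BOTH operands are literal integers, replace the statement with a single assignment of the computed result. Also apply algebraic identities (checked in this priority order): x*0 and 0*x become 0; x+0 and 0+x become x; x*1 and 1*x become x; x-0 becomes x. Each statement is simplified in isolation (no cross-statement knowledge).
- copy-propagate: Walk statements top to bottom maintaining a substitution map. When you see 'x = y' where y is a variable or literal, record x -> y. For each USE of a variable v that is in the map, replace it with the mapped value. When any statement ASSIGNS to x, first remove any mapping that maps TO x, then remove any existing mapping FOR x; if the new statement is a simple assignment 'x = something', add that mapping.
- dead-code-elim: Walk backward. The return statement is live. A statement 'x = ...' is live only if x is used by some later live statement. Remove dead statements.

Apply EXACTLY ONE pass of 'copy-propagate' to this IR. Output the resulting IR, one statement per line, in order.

Applying copy-propagate statement-by-statement:
  [1] b = 6  (unchanged)
  [2] a = b - 0  -> a = 6 - 0
  [3] x = 1 + a  (unchanged)
  [4] c = b - 5  -> c = 6 - 5
  [5] v = 2 * x  (unchanged)
  [6] u = a * 0  (unchanged)
  [7] return u  (unchanged)
Result (7 stmts):
  b = 6
  a = 6 - 0
  x = 1 + a
  c = 6 - 5
  v = 2 * x
  u = a * 0
  return u

Answer: b = 6
a = 6 - 0
x = 1 + a
c = 6 - 5
v = 2 * x
u = a * 0
return u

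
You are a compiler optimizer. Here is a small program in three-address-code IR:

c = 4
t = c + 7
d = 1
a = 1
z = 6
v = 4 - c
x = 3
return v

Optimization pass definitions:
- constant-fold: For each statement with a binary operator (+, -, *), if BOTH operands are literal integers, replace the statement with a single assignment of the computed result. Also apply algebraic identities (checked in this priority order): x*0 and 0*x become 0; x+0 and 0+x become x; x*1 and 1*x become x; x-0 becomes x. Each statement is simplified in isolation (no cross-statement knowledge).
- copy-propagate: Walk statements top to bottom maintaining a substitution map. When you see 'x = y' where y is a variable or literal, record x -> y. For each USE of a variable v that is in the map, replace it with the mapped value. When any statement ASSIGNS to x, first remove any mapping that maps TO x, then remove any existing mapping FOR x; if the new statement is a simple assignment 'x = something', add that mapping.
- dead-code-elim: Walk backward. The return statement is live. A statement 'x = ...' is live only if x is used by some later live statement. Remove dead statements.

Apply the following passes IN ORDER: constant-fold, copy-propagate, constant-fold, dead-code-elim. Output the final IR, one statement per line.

Initial IR:
  c = 4
  t = c + 7
  d = 1
  a = 1
  z = 6
  v = 4 - c
  x = 3
  return v
After constant-fold (8 stmts):
  c = 4
  t = c + 7
  d = 1
  a = 1
  z = 6
  v = 4 - c
  x = 3
  return v
After copy-propagate (8 stmts):
  c = 4
  t = 4 + 7
  d = 1
  a = 1
  z = 6
  v = 4 - 4
  x = 3
  return v
After constant-fold (8 stmts):
  c = 4
  t = 11
  d = 1
  a = 1
  z = 6
  v = 0
  x = 3
  return v
After dead-code-elim (2 stmts):
  v = 0
  return v

Answer: v = 0
return v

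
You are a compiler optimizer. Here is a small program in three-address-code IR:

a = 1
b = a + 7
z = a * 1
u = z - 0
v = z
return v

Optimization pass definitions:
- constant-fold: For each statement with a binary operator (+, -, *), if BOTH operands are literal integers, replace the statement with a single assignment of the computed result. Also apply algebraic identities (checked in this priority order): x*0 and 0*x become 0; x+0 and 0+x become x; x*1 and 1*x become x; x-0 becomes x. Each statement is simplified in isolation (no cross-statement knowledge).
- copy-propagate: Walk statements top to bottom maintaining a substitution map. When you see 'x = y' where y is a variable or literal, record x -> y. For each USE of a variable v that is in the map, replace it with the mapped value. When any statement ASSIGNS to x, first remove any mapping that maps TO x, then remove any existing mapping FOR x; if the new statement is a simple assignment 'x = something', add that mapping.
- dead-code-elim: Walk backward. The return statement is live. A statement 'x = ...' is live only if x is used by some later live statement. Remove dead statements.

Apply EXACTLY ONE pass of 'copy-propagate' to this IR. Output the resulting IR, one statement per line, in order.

Applying copy-propagate statement-by-statement:
  [1] a = 1  (unchanged)
  [2] b = a + 7  -> b = 1 + 7
  [3] z = a * 1  -> z = 1 * 1
  [4] u = z - 0  (unchanged)
  [5] v = z  (unchanged)
  [6] return v  -> return z
Result (6 stmts):
  a = 1
  b = 1 + 7
  z = 1 * 1
  u = z - 0
  v = z
  return z

Answer: a = 1
b = 1 + 7
z = 1 * 1
u = z - 0
v = z
return z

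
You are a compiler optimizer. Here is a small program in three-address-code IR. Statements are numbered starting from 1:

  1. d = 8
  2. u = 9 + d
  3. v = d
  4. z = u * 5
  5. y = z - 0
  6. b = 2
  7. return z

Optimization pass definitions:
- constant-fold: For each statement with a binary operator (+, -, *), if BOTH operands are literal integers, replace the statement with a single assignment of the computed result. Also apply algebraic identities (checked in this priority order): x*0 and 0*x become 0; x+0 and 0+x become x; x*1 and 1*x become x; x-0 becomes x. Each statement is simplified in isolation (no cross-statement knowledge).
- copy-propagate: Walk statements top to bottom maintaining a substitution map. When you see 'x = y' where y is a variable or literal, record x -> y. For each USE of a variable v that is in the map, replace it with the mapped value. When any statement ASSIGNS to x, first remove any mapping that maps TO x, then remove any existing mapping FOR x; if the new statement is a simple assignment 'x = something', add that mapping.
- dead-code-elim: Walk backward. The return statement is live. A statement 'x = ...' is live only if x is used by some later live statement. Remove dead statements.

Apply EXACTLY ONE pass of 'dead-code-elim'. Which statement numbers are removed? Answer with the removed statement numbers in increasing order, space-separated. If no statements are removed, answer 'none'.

Answer: 3 5 6

Derivation:
Backward liveness scan:
Stmt 1 'd = 8': KEEP (d is live); live-in = []
Stmt 2 'u = 9 + d': KEEP (u is live); live-in = ['d']
Stmt 3 'v = d': DEAD (v not in live set ['u'])
Stmt 4 'z = u * 5': KEEP (z is live); live-in = ['u']
Stmt 5 'y = z - 0': DEAD (y not in live set ['z'])
Stmt 6 'b = 2': DEAD (b not in live set ['z'])
Stmt 7 'return z': KEEP (return); live-in = ['z']
Removed statement numbers: [3, 5, 6]
Surviving IR:
  d = 8
  u = 9 + d
  z = u * 5
  return z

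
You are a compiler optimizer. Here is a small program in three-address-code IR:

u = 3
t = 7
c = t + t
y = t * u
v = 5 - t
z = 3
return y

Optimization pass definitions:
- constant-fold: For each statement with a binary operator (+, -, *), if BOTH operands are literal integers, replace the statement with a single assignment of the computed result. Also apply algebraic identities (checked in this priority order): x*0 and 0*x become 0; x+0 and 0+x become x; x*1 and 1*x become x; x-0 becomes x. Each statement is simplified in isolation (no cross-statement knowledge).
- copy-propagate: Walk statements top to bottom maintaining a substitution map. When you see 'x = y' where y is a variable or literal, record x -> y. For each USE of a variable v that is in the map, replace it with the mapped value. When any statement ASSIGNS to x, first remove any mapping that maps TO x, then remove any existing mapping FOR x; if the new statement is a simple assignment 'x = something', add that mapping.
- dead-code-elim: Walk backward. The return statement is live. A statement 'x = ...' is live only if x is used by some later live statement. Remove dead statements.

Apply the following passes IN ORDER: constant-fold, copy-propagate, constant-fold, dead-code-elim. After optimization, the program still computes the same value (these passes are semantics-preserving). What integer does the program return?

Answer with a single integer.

Answer: 21

Derivation:
Initial IR:
  u = 3
  t = 7
  c = t + t
  y = t * u
  v = 5 - t
  z = 3
  return y
After constant-fold (7 stmts):
  u = 3
  t = 7
  c = t + t
  y = t * u
  v = 5 - t
  z = 3
  return y
After copy-propagate (7 stmts):
  u = 3
  t = 7
  c = 7 + 7
  y = 7 * 3
  v = 5 - 7
  z = 3
  return y
After constant-fold (7 stmts):
  u = 3
  t = 7
  c = 14
  y = 21
  v = -2
  z = 3
  return y
After dead-code-elim (2 stmts):
  y = 21
  return y
Evaluate:
  u = 3  =>  u = 3
  t = 7  =>  t = 7
  c = t + t  =>  c = 14
  y = t * u  =>  y = 21
  v = 5 - t  =>  v = -2
  z = 3  =>  z = 3
  return y = 21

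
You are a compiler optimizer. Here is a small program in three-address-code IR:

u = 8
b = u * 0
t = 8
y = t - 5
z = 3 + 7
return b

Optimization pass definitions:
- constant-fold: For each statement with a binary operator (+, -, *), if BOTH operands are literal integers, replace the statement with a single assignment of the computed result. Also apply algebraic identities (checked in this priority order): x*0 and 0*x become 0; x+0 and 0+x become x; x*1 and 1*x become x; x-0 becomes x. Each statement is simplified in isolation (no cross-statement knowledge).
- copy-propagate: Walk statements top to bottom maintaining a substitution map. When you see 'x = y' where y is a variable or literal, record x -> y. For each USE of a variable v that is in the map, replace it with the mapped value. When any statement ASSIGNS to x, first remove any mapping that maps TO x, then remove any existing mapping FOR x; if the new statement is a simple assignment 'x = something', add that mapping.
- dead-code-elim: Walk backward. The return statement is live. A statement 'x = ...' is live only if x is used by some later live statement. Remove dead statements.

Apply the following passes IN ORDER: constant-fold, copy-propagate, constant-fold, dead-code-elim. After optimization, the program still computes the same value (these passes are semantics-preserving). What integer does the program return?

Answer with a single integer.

Initial IR:
  u = 8
  b = u * 0
  t = 8
  y = t - 5
  z = 3 + 7
  return b
After constant-fold (6 stmts):
  u = 8
  b = 0
  t = 8
  y = t - 5
  z = 10
  return b
After copy-propagate (6 stmts):
  u = 8
  b = 0
  t = 8
  y = 8 - 5
  z = 10
  return 0
After constant-fold (6 stmts):
  u = 8
  b = 0
  t = 8
  y = 3
  z = 10
  return 0
After dead-code-elim (1 stmts):
  return 0
Evaluate:
  u = 8  =>  u = 8
  b = u * 0  =>  b = 0
  t = 8  =>  t = 8
  y = t - 5  =>  y = 3
  z = 3 + 7  =>  z = 10
  return b = 0

Answer: 0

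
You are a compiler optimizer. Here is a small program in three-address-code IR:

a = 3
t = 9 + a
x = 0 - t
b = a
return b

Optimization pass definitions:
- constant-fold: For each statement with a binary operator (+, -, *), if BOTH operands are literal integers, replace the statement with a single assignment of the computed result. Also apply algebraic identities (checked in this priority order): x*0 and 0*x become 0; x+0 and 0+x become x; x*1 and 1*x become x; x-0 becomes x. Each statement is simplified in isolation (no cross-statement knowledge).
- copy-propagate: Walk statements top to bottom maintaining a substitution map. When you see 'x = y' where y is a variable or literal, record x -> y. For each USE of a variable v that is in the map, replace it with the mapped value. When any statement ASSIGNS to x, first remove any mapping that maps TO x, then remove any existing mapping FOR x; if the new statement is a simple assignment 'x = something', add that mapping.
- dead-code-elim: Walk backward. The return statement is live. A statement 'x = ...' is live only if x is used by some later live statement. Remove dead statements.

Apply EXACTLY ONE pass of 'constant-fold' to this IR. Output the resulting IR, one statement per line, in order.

Answer: a = 3
t = 9 + a
x = 0 - t
b = a
return b

Derivation:
Applying constant-fold statement-by-statement:
  [1] a = 3  (unchanged)
  [2] t = 9 + a  (unchanged)
  [3] x = 0 - t  (unchanged)
  [4] b = a  (unchanged)
  [5] return b  (unchanged)
Result (5 stmts):
  a = 3
  t = 9 + a
  x = 0 - t
  b = a
  return b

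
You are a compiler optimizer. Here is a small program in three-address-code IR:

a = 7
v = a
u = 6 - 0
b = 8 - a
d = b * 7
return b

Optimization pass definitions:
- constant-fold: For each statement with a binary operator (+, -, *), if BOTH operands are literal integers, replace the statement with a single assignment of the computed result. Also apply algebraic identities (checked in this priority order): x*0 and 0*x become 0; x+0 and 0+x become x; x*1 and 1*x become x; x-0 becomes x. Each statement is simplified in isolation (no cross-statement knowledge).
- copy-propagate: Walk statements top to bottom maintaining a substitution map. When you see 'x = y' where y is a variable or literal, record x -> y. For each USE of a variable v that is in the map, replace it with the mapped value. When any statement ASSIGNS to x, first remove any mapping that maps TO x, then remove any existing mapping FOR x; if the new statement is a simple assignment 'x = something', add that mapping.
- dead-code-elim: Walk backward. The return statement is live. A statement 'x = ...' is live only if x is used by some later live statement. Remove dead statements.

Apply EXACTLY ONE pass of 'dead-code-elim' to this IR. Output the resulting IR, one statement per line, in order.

Applying dead-code-elim statement-by-statement:
  [6] return b  -> KEEP (return); live=['b']
  [5] d = b * 7  -> DEAD (d not live)
  [4] b = 8 - a  -> KEEP; live=['a']
  [3] u = 6 - 0  -> DEAD (u not live)
  [2] v = a  -> DEAD (v not live)
  [1] a = 7  -> KEEP; live=[]
Result (3 stmts):
  a = 7
  b = 8 - a
  return b

Answer: a = 7
b = 8 - a
return b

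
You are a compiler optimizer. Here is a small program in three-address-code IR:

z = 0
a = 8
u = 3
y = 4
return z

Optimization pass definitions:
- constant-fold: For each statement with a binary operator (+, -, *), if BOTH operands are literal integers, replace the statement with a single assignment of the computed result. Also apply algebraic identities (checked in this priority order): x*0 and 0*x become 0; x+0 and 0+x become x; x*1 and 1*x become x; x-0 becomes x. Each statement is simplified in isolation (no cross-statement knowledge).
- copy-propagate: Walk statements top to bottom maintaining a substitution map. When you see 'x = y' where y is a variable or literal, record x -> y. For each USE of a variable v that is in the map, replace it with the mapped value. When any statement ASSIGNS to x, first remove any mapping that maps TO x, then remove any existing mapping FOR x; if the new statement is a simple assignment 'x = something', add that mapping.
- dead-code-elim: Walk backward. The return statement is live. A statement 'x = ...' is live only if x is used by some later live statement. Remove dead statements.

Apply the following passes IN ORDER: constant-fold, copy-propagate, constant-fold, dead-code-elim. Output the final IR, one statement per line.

Initial IR:
  z = 0
  a = 8
  u = 3
  y = 4
  return z
After constant-fold (5 stmts):
  z = 0
  a = 8
  u = 3
  y = 4
  return z
After copy-propagate (5 stmts):
  z = 0
  a = 8
  u = 3
  y = 4
  return 0
After constant-fold (5 stmts):
  z = 0
  a = 8
  u = 3
  y = 4
  return 0
After dead-code-elim (1 stmts):
  return 0

Answer: return 0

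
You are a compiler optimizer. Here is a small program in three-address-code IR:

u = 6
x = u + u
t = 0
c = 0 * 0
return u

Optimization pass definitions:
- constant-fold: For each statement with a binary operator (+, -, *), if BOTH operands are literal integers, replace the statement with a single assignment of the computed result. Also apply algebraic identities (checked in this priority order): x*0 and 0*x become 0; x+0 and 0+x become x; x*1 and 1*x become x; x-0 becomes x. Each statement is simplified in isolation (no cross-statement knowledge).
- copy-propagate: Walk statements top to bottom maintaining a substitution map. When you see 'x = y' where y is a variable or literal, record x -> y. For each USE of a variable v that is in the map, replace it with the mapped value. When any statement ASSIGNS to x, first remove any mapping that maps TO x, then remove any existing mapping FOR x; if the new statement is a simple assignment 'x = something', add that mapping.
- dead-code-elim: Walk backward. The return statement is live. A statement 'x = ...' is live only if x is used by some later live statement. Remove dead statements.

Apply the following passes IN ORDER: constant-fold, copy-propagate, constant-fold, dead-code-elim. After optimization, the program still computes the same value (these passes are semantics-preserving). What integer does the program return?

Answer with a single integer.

Initial IR:
  u = 6
  x = u + u
  t = 0
  c = 0 * 0
  return u
After constant-fold (5 stmts):
  u = 6
  x = u + u
  t = 0
  c = 0
  return u
After copy-propagate (5 stmts):
  u = 6
  x = 6 + 6
  t = 0
  c = 0
  return 6
After constant-fold (5 stmts):
  u = 6
  x = 12
  t = 0
  c = 0
  return 6
After dead-code-elim (1 stmts):
  return 6
Evaluate:
  u = 6  =>  u = 6
  x = u + u  =>  x = 12
  t = 0  =>  t = 0
  c = 0 * 0  =>  c = 0
  return u = 6

Answer: 6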